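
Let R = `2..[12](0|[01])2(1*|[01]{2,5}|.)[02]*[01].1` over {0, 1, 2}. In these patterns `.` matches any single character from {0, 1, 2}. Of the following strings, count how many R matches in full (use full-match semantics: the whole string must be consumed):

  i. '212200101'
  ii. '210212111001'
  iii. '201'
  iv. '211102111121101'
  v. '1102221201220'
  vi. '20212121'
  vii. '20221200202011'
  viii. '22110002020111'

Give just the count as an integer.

2

i → no match
ii → match
iii → no match
iv → no match
v → no match — must start with '2'
vi → no match
vii → match
viii → no match
Total matched: 2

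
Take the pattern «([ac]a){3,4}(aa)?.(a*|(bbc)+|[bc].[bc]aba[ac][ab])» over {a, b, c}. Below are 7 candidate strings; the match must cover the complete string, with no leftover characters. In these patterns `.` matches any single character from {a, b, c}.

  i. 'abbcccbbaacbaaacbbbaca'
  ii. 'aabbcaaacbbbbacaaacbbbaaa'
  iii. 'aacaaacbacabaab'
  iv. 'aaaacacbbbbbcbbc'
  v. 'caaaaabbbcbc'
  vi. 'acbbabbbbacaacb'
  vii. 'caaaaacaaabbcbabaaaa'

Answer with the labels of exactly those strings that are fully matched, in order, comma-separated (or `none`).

iii

i → no match
ii → no match
iii → match
iv → no match
v → no match
vi → no match
vii → no match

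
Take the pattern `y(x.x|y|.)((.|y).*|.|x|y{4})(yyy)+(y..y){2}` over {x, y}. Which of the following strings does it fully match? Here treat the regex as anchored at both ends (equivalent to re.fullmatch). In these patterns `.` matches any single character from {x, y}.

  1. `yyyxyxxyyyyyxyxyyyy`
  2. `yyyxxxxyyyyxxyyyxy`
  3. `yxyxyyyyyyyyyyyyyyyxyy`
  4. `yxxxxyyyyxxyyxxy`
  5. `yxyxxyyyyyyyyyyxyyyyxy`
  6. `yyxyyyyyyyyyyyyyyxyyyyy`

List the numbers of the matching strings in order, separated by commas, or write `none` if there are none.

1 → no match
2 → match
3 → match
4 → match
5 → match
6 → match

2, 3, 4, 5, 6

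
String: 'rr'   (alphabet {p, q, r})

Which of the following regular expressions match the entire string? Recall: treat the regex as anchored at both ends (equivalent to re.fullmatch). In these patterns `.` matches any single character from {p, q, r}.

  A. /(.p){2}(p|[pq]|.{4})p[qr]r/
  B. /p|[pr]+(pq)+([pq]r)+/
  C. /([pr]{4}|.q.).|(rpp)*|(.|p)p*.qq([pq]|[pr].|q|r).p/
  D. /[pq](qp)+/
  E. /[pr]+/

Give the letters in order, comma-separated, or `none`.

A → no match
B → no match
C → no match
D → no match — must end with 'qp'
E → match

E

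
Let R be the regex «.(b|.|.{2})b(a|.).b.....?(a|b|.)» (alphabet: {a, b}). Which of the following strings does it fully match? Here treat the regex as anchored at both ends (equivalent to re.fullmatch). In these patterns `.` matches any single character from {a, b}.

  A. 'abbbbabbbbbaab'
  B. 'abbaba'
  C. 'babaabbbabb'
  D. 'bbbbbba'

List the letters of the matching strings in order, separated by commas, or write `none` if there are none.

C

A → no match
B → no match
C → match
D → no match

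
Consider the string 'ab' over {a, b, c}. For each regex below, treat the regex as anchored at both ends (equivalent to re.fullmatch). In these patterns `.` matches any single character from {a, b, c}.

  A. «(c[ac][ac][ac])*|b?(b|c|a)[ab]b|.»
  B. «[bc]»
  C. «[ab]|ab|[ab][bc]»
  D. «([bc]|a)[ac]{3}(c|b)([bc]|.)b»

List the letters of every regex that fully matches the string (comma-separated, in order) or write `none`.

C

A → no match
B → no match
C → match
D → no match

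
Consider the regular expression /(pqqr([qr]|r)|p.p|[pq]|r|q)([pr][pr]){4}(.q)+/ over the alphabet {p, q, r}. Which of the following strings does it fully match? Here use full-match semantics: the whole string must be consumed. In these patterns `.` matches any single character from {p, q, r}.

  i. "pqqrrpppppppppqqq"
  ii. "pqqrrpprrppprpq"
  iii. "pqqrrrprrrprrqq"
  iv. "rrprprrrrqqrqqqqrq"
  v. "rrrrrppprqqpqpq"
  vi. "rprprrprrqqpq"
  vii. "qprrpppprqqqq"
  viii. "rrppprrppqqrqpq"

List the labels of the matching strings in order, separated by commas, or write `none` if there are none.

i → match
ii → match
iii → match
iv → no match
v → match
vi → match
vii → match
viii → match

i, ii, iii, v, vi, vii, viii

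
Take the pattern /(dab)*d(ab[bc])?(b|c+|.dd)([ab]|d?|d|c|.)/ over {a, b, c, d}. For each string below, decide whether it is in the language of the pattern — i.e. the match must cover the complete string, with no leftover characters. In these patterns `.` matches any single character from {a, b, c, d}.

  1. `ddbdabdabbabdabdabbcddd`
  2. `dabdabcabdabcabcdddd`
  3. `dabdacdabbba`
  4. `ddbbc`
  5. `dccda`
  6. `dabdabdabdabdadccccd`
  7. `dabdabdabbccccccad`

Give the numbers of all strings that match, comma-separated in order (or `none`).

1 → no match
2 → no match
3 → no match
4 → no match
5 → no match
6 → no match
7 → no match

none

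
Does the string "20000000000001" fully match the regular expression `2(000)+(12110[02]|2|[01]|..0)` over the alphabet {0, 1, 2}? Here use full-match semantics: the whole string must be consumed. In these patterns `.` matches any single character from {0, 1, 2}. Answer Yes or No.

Yes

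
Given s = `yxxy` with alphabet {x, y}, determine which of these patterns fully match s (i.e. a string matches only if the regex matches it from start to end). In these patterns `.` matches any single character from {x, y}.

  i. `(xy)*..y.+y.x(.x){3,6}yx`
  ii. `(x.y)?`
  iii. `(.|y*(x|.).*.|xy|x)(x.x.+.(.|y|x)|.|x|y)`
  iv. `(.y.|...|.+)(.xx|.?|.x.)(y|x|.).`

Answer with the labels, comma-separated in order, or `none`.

iii, iv

i → no match — must end with `xyx`
ii → no match
iii → match
iv → match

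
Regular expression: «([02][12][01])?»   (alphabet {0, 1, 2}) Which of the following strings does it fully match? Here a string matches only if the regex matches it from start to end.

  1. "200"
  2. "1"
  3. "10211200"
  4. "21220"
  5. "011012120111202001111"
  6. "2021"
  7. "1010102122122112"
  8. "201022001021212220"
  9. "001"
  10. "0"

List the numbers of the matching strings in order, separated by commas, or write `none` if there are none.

none

1 → no match
2 → no match
3 → no match
4 → no match
5 → no match
6 → no match
7 → no match
8 → no match
9 → no match
10 → no match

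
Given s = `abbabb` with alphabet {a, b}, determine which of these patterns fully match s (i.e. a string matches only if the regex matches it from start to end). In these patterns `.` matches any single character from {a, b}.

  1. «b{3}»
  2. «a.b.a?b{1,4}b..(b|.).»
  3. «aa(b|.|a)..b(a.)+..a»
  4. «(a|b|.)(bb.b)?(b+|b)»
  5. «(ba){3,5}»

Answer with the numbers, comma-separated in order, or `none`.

1 → no match — must start with `b`
2 → no match
3 → no match — must start with `aa`
4 → match
5 → no match — must start with `ba`

4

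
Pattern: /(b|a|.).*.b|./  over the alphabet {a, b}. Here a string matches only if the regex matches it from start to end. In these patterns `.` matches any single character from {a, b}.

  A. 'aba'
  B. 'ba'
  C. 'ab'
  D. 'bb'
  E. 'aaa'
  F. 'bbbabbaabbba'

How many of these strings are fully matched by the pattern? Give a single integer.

A → no match
B → no match
C → no match
D → no match
E → no match
F → no match
Total matched: 0

0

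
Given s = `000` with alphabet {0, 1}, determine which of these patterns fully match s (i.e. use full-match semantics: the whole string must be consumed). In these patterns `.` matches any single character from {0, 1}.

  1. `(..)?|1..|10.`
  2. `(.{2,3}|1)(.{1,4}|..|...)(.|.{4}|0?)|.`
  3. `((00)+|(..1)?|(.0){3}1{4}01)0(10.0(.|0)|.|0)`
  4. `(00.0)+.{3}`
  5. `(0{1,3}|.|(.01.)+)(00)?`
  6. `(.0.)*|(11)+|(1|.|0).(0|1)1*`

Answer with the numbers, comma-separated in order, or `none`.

2, 5, 6

1 → no match
2 → match
3 → no match
4 → no match
5 → match
6 → match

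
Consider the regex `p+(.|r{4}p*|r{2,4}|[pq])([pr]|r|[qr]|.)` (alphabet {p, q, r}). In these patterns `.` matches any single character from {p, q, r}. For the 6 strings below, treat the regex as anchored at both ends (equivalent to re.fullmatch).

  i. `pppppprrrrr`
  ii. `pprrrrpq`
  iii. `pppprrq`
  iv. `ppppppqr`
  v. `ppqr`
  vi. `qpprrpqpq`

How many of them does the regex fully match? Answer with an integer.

5

i → match
ii → match
iii → match
iv → match
v → match
vi → no match — must start with `p`
Total matched: 5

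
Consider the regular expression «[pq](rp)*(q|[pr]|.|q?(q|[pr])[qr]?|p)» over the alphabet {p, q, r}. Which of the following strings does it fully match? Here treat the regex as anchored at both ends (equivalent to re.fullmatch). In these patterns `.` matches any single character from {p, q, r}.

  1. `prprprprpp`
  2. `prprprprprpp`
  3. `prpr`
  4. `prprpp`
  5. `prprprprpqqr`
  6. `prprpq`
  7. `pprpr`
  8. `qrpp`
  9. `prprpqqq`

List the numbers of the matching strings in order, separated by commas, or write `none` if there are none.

1 → match
2 → match
3 → match
4 → match
5 → match
6 → match
7 → no match
8 → match
9 → match

1, 2, 3, 4, 5, 6, 8, 9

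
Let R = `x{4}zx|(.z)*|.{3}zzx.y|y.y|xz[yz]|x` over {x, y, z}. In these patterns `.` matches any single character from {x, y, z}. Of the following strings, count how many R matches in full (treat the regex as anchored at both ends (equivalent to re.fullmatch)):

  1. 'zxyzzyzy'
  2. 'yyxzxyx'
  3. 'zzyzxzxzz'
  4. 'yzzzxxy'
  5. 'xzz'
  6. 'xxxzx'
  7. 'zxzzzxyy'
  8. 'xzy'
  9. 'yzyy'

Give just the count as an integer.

3

1. 'zxyzzyzy' → no match
2. 'yyxzxyx' → no match
3. 'zzyzxzxzz' → no match
4. 'yzzzxxy' → no match
5. 'xzz' → match
6. 'xxxzx' → no match
7. 'zxzzzxyy' → match
8. 'xzy' → match
9. 'yzyy' → no match
Total matched: 3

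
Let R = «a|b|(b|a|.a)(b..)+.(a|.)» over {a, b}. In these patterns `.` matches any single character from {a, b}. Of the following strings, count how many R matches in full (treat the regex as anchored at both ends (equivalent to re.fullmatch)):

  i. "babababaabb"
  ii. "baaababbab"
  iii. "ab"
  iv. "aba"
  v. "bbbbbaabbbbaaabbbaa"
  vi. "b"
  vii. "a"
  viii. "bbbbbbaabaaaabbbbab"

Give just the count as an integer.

2

i → no match
ii → no match
iii → no match
iv → no match
v → no match
vi → match
vii → match
viii → no match
Total matched: 2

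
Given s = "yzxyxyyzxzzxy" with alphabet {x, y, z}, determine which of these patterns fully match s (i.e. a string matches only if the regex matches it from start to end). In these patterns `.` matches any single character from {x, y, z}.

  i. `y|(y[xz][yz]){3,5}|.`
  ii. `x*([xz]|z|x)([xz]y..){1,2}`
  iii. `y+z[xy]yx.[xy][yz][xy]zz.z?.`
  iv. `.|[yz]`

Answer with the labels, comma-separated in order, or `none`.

i → no match
ii → no match
iii → match
iv → no match

iii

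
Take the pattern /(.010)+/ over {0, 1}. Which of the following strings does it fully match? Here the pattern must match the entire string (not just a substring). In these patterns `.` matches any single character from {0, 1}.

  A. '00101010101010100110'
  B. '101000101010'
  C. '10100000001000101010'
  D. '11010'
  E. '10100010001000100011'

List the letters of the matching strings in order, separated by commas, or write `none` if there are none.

B

A → no match — must end with '010'
B → match
C → no match
D → no match
E → no match — must end with '010'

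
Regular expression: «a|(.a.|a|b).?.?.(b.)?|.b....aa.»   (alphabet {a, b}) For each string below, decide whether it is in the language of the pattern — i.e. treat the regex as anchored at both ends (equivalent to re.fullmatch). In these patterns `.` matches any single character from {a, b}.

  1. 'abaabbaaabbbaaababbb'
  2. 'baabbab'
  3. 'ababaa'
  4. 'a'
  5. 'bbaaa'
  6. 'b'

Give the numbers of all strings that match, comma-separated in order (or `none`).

1 → no match
2. 'baabbab' → no match
3. 'ababaa' → no match
4. 'a' → match
5. 'bbaaa' → no match
6. 'b' → no match

4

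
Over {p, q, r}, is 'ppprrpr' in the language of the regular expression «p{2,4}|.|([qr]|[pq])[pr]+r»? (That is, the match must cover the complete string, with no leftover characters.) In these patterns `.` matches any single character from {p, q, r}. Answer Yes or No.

Yes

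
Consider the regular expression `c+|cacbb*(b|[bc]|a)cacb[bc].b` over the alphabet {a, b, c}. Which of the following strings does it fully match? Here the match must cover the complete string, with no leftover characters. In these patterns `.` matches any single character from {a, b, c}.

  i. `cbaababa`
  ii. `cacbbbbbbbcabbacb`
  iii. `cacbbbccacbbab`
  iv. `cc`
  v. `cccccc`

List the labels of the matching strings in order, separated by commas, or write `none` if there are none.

iii, iv, v

i → no match
ii → no match
iii → match
iv → match
v → match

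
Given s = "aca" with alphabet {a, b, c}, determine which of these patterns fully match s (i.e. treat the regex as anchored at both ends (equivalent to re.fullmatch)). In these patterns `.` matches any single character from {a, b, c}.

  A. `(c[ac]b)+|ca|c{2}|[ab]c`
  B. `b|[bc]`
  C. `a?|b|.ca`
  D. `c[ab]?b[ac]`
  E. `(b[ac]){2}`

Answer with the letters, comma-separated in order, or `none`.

A → no match
B → no match
C → match
D → no match — must start with "c"
E → no match — must start with "b"

C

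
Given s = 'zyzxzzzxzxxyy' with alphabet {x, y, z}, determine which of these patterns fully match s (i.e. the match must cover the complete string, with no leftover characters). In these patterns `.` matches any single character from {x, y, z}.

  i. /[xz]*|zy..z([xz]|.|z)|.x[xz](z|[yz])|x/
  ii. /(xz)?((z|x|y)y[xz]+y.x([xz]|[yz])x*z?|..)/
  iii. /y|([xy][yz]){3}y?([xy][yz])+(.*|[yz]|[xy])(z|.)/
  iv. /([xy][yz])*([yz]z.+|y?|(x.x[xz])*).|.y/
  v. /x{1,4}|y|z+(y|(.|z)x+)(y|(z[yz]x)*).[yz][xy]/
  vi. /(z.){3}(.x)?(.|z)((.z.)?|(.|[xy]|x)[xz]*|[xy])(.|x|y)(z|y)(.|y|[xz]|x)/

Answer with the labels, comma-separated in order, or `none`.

i → no match
ii → no match
iii → no match
iv → no match
v → no match
vi → match

vi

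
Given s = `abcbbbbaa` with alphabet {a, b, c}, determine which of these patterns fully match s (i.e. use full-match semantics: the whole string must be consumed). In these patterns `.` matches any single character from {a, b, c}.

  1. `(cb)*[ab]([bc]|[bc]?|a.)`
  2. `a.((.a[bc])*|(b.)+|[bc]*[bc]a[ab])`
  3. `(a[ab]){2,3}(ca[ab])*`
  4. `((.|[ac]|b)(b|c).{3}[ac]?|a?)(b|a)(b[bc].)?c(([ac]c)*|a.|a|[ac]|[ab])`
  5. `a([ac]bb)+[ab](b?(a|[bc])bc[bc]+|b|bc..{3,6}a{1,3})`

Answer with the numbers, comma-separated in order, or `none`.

1 → no match
2 → match
3 → no match
4 → no match
5 → no match

2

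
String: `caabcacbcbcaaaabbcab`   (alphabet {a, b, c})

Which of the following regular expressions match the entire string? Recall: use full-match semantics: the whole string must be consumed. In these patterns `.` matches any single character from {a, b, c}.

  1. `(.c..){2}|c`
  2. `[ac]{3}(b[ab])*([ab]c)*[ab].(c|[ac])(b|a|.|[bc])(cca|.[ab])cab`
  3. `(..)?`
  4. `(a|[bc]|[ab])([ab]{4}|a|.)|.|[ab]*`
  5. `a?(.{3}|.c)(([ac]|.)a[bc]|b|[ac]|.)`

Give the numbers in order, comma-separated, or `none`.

1 → no match
2 → match
3 → no match
4 → no match
5 → no match

2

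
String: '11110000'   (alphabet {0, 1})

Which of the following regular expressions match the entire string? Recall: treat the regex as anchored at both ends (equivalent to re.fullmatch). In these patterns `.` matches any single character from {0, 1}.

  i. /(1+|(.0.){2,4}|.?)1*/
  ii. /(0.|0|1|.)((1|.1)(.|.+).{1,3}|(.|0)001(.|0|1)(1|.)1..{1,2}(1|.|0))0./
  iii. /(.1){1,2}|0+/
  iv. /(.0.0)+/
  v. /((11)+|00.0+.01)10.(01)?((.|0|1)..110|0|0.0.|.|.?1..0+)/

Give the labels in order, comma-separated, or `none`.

i → no match
ii → match
iii → no match
iv → no match
v → no match

ii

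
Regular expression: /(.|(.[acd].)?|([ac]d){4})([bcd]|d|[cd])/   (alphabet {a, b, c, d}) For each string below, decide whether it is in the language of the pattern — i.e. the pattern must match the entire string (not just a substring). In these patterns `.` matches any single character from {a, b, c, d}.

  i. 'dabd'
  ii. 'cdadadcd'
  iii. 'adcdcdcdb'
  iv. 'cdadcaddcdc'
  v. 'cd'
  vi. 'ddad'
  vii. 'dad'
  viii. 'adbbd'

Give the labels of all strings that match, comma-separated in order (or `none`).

i, iii, v, vi

i → match
ii → no match
iii → match
iv → no match
v → match
vi → match
vii → no match
viii → no match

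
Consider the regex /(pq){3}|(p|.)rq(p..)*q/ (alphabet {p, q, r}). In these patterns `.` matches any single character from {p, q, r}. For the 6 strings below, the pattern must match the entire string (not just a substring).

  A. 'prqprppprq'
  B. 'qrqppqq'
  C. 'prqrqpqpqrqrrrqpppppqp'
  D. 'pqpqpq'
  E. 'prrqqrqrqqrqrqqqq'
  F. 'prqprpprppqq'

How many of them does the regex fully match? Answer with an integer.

A → match
B → match
C → no match
D → match
E → no match
F → no match
Total matched: 3

3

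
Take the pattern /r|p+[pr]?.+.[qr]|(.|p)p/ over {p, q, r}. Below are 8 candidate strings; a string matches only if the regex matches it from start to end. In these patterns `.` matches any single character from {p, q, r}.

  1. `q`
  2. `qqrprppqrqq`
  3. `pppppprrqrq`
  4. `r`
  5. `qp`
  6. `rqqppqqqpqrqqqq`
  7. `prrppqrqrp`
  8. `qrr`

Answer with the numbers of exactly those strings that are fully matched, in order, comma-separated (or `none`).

3, 4, 5

1 → no match
2 → no match
3 → match
4 → match
5 → match
6 → no match
7 → no match
8 → no match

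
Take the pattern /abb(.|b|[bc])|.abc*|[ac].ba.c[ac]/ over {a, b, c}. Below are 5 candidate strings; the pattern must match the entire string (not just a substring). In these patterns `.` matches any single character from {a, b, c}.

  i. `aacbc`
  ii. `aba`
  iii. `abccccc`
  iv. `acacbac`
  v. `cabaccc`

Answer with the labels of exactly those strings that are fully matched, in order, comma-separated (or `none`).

v

i. `aacbc` → no match
ii. `aba` → no match
iii. `abccccc` → no match
iv. `acacbac` → no match
v. `cabaccc` → match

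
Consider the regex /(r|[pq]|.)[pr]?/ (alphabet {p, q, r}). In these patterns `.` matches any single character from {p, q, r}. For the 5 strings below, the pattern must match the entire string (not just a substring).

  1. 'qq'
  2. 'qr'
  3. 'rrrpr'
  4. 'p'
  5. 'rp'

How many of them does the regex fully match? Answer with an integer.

3

1 → no match
2 → match
3 → no match
4 → match
5 → match
Total matched: 3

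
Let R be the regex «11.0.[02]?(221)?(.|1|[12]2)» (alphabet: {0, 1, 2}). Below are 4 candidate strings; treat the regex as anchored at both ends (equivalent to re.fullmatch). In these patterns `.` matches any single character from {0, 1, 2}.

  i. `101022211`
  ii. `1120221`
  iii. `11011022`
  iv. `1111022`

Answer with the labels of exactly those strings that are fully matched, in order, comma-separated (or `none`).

i → no match — must start with `11`
ii → match
iii → no match
iv → no match

ii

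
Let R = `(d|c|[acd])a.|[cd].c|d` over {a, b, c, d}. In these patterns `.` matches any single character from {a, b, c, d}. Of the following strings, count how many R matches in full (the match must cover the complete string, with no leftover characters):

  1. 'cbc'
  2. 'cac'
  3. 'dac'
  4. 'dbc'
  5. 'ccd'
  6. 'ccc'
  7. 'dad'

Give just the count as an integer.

6

1. 'cbc' → match
2. 'cac' → match
3. 'dac' → match
4. 'dbc' → match
5. 'ccd' → no match
6. 'ccc' → match
7. 'dad' → match
Total matched: 6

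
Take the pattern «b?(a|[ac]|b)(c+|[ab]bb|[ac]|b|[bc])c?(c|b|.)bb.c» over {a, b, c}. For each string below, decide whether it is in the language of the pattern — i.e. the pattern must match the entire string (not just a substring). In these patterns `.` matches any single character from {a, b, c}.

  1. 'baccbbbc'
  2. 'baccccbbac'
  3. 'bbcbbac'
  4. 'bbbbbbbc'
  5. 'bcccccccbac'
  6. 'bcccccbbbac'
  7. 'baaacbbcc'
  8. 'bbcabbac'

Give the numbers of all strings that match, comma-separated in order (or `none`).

1, 2, 3, 4, 6, 8

1 → match
2 → match
3 → match
4 → match
5 → no match
6 → match
7 → no match
8 → match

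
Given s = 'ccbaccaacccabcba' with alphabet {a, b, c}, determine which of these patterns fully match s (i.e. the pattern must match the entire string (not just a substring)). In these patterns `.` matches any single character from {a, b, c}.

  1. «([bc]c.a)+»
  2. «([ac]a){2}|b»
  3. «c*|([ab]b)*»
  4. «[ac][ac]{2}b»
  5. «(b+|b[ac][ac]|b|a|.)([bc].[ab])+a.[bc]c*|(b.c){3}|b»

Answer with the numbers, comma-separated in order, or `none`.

1 → match
2 → no match
3 → no match
4 → no match — must end with 'b'
5 → no match

1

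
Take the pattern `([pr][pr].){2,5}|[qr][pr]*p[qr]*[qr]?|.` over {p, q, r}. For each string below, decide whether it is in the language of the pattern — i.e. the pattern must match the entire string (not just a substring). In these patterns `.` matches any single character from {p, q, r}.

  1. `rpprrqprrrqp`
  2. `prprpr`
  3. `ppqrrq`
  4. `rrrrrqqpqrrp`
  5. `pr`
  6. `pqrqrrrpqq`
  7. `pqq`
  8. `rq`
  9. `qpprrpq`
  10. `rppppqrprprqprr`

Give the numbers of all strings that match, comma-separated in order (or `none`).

1. `rpprrqprrrqp` → no match
2. `prprpr` → match
3. `ppqrrq` → match
4. `rrrrrqqpqrrp` → no match
5. `pr` → no match
6. `pqrqrrrpqq` → no match
7. `pqq` → no match
8. `rq` → no match
9. `qpprrpq` → match
10 → match

2, 3, 9, 10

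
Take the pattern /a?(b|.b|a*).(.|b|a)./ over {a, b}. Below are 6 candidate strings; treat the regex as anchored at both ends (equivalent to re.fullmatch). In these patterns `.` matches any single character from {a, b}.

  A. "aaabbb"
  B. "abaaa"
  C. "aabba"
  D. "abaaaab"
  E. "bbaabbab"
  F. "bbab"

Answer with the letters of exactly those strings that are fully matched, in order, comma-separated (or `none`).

A, B, C, F

A → match
B → match
C → match
D → no match
E → no match
F → match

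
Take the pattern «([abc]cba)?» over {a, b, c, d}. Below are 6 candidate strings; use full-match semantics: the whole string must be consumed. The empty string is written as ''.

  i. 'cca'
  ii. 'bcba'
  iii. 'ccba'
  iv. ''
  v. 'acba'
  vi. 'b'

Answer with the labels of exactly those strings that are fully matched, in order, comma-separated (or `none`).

i. 'cca' → no match
ii. 'bcba' → match
iii. 'ccba' → match
iv. '' → match
v. 'acba' → match
vi. 'b' → no match

ii, iii, iv, v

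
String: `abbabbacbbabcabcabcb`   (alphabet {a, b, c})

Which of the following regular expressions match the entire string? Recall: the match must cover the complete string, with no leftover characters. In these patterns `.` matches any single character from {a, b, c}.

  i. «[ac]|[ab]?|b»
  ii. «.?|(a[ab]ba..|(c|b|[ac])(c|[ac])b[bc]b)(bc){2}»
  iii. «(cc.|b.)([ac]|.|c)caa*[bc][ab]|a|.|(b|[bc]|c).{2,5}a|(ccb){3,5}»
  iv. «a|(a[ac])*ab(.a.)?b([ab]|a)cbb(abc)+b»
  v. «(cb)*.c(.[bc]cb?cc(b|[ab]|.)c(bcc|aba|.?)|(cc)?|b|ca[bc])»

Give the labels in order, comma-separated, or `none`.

i → no match
ii → no match
iii → no match
iv → match
v → no match

iv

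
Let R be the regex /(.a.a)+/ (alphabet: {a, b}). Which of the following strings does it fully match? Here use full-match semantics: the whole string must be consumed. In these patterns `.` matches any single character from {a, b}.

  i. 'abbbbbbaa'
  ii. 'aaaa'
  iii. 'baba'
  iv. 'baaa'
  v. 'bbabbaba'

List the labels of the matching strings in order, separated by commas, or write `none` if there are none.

i. 'abbbbbbaa' → no match
ii. 'aaaa' → match
iii. 'baba' → match
iv. 'baaa' → match
v. 'bbabbaba' → no match

ii, iii, iv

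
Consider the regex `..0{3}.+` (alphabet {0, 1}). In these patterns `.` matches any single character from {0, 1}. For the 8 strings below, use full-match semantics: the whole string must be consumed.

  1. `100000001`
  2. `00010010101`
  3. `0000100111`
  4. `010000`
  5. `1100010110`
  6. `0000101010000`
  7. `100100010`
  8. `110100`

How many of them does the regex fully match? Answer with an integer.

1. `100000001` → match
2. `00010010101` → no match
3. `0000100111` → no match
4. `010000` → match
5. `1100010110` → match
6 → no match
7. `100100010` → no match
8. `110100` → no match
Total matched: 3

3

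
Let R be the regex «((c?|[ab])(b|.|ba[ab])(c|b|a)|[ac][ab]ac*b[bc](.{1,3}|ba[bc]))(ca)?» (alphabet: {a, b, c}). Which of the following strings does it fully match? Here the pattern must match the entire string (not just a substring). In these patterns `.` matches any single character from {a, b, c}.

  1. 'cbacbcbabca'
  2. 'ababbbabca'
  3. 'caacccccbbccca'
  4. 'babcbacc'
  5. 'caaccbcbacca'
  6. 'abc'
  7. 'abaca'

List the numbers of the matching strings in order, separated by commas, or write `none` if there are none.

1 → match
2 → match
3 → match
4 → no match
5 → match
6 → match
7 → match

1, 2, 3, 5, 6, 7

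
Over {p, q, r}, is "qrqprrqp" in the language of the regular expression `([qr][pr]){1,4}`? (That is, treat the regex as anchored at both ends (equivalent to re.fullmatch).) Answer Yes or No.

Yes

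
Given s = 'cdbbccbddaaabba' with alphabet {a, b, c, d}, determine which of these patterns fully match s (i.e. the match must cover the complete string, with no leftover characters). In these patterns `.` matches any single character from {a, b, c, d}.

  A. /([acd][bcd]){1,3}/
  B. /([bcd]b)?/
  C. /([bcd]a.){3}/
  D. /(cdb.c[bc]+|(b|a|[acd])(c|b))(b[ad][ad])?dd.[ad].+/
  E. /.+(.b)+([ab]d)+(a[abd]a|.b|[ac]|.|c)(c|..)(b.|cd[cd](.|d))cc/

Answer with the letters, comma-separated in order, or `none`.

A → no match
B → no match
C → no match
D → match
E → no match — must end with 'cc'

D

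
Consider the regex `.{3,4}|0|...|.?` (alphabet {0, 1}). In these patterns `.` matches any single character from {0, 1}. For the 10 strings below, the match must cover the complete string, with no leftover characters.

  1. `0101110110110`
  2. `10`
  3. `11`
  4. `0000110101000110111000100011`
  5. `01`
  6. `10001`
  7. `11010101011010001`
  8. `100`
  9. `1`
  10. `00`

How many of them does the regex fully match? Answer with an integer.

1 → no match
2. `10` → no match
3. `11` → no match
4 → no match
5. `01` → no match
6. `10001` → no match
7 → no match
8. `100` → match
9. `1` → match
10. `00` → no match
Total matched: 2

2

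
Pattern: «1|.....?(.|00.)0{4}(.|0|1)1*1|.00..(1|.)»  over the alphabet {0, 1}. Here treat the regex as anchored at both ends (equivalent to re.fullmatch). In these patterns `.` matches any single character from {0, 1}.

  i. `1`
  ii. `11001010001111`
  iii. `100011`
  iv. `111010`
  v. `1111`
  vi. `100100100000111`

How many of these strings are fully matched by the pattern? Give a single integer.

i → match
ii → no match
iii → match
iv → no match
v → no match
vi → match
Total matched: 3

3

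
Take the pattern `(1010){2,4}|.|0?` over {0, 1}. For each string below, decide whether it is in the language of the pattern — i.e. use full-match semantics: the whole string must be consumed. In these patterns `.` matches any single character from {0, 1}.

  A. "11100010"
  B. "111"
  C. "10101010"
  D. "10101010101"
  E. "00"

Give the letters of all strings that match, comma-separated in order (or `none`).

C

A → no match
B → no match
C → match
D → no match
E → no match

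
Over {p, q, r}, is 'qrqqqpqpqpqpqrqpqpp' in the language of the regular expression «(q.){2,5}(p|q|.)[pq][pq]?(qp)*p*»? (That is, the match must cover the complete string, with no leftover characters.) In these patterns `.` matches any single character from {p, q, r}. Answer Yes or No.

No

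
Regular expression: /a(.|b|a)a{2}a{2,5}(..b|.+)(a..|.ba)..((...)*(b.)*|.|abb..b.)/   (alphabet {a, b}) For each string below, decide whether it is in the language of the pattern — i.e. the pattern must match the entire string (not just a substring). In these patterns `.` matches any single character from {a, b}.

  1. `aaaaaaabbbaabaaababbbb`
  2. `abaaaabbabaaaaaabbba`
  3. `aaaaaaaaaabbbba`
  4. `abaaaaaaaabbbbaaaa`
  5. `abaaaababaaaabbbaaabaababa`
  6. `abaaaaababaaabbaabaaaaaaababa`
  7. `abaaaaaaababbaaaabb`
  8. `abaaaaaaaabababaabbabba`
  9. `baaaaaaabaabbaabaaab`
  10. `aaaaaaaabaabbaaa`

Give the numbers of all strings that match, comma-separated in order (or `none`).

1 → match
2 → match
3 → match
4 → match
5 → match
6 → match
7 → match
8 → match
9 → no match — must start with `a`
10 → match

1, 2, 3, 4, 5, 6, 7, 8, 10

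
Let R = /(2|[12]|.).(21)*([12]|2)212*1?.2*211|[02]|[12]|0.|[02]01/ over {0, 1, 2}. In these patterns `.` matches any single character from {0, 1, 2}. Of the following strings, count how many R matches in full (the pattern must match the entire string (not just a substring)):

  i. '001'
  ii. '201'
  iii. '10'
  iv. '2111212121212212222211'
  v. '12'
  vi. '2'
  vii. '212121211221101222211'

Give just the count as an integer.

3

i. '001' → match
ii. '201' → match
iii. '10' → no match
iv → no match
v. '12' → no match
vi. '2' → match
vii → no match
Total matched: 3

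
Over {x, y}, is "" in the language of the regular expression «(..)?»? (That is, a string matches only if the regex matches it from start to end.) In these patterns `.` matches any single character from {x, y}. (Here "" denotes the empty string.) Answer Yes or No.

Yes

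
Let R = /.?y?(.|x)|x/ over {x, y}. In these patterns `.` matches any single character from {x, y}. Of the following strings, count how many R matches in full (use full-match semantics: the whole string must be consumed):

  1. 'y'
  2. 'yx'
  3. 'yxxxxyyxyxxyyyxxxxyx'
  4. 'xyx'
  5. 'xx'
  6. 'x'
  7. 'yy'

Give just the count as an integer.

6

1 → match
2 → match
3 → no match
4 → match
5 → match
6 → match
7 → match
Total matched: 6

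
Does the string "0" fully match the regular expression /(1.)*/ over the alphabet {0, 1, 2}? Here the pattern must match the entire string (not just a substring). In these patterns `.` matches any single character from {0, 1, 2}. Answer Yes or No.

No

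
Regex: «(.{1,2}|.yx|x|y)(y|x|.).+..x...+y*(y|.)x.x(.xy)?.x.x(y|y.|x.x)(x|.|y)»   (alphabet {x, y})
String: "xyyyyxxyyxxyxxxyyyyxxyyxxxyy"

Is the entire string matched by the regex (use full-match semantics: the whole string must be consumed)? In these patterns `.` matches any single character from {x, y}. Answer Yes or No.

No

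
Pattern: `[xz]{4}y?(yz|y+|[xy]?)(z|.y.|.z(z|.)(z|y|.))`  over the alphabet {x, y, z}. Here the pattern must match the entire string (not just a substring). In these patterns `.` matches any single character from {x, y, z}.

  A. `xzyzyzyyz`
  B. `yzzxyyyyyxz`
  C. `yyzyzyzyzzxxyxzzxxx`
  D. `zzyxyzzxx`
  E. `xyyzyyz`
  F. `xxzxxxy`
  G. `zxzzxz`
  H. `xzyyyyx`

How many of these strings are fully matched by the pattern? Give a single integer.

1

A. `xzyzyzyyz` → no match
B. `yzzxyyyyyxz` → no match
C → no match
D. `zzyxyzzxx` → no match
E. `xyyzyyz` → no match
F. `xxzxxxy` → no match
G. `zxzzxz` → match
H. `xzyyyyx` → no match
Total matched: 1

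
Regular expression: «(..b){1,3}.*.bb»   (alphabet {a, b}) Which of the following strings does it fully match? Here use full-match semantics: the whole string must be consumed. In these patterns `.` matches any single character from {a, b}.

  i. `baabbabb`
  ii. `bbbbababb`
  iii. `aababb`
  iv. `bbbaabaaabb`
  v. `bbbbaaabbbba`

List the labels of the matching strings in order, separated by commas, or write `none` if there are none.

ii, iii, iv

i → no match
ii → match
iii → match
iv → match
v → no match — must end with `bb`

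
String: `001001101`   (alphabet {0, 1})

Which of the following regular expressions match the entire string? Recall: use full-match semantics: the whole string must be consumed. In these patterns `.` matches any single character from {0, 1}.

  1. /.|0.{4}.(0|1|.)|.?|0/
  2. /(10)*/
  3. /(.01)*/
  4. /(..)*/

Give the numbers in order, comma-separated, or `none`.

1 → no match
2 → no match
3 → match
4 → no match

3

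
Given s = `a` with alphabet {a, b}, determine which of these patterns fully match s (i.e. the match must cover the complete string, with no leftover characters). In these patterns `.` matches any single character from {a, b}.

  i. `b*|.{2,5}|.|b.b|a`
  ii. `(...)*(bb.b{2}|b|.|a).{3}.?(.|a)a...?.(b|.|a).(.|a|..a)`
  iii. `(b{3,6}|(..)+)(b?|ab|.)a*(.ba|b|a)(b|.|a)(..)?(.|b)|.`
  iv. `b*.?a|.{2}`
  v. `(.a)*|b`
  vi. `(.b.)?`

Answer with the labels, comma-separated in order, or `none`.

i → match
ii → no match
iii → match
iv → match
v → no match
vi → no match

i, iii, iv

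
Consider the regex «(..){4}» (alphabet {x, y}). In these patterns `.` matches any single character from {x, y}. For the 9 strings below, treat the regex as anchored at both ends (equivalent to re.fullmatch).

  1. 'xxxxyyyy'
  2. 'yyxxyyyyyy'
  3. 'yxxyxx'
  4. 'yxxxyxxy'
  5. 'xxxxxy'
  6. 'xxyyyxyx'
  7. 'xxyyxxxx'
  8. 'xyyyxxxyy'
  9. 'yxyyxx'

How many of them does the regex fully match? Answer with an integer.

1 → match
2 → no match
3 → no match
4 → match
5 → no match
6 → match
7 → match
8 → no match
9 → no match
Total matched: 4

4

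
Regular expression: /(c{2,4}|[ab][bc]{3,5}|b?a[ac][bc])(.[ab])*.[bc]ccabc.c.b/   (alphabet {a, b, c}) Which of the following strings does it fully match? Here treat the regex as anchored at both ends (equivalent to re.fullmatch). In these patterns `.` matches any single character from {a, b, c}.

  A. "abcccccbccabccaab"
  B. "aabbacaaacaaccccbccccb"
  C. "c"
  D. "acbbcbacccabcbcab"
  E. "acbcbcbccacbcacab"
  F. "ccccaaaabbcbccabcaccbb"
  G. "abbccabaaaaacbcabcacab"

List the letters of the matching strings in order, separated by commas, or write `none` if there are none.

D

A → no match
B → no match
C → no match — must end with "b"
D → match
E → no match
F → no match
G → no match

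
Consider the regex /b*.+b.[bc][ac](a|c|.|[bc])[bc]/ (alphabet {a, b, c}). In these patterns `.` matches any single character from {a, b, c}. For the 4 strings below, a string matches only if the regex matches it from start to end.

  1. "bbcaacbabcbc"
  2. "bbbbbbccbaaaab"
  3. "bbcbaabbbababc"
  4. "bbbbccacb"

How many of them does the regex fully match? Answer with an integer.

1 → match
2 → no match
3 → match
4 → match
Total matched: 3

3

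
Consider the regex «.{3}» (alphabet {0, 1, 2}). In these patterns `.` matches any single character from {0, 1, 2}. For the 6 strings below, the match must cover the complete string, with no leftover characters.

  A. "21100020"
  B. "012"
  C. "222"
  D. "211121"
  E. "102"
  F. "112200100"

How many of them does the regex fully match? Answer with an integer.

3

A. "21100020" → no match
B. "012" → match
C. "222" → match
D. "211121" → no match
E. "102" → match
F. "112200100" → no match
Total matched: 3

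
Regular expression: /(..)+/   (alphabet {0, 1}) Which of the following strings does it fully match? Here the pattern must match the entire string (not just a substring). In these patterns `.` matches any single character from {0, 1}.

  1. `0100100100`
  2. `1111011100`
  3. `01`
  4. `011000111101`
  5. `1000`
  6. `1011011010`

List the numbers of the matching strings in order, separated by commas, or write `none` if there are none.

1, 2, 3, 4, 5, 6

1 → match
2 → match
3 → match
4 → match
5 → match
6 → match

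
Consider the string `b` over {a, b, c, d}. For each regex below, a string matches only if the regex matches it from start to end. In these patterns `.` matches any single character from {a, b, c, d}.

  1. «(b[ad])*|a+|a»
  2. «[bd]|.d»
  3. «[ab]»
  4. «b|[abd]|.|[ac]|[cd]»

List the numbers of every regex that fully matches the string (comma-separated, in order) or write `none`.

2, 3, 4

1 → no match
2 → match
3 → match
4 → match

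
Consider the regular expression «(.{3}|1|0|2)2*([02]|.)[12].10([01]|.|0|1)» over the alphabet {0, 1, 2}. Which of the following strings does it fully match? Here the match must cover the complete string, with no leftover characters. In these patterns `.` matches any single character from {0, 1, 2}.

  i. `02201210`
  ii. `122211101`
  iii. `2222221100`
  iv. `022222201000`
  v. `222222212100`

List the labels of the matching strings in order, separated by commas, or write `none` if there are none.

ii, iii, v

i → no match
ii → match
iii → match
iv → no match
v → match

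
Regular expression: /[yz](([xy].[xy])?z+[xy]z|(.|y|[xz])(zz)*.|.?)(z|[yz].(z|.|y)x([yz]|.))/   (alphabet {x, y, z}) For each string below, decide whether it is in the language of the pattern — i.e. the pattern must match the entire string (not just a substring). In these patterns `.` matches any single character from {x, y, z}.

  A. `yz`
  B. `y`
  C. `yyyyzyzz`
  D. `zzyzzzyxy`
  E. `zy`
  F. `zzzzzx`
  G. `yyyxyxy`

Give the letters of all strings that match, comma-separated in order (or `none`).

A → match
B → no match
C → match
D → match
E → no match
F → no match
G → match

A, C, D, G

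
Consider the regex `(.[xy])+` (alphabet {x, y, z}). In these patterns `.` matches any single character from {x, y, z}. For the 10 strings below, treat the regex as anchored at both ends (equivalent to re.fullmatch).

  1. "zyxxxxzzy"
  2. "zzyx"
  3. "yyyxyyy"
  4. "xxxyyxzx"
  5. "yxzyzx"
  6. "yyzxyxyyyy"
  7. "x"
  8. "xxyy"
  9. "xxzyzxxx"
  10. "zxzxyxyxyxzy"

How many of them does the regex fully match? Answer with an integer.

6

1 → no match
2 → no match
3 → no match
4 → match
5 → match
6 → match
7 → no match
8 → match
9 → match
10 → match
Total matched: 6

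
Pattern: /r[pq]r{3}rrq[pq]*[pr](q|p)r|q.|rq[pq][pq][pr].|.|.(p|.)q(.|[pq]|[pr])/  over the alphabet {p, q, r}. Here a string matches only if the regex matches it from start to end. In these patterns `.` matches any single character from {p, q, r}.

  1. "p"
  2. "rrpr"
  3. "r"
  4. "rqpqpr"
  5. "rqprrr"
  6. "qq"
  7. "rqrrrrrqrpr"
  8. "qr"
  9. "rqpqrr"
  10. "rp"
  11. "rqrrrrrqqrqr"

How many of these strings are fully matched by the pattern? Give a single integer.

8

1. "p" → match
2. "rrpr" → no match
3. "r" → match
4. "rqpqpr" → match
5. "rqprrr" → no match
6. "qq" → match
7. "rqrrrrrqrpr" → match
8. "qr" → match
9. "rqpqrr" → match
10. "rp" → no match
11. "rqrrrrrqqrqr" → match
Total matched: 8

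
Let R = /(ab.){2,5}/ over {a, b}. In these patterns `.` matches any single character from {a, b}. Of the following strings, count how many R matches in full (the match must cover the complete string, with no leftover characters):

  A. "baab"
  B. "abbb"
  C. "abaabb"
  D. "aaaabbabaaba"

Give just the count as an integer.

1

A → no match — must start with "ab"
B → no match
C → match
D → no match — must start with "ab"
Total matched: 1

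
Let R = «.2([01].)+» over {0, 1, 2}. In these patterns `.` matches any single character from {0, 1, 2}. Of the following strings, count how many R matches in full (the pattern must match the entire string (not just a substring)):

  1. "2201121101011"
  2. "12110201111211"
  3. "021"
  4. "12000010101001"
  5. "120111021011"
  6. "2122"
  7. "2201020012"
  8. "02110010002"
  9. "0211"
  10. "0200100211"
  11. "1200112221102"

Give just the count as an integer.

6

1 → no match
2 → match
3 → no match
4 → match
5 → match
6 → no match
7 → match
8 → no match
9 → match
10 → match
11 → no match
Total matched: 6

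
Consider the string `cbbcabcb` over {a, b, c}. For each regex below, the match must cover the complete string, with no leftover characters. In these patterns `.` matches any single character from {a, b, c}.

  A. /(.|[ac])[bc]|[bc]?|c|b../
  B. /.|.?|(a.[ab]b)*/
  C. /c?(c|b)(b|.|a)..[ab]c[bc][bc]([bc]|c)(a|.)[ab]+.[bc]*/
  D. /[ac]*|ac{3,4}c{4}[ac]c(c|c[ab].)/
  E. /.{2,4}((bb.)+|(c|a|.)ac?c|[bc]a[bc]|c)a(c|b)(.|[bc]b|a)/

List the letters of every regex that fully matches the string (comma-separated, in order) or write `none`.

A → no match
B → no match
C → no match
D → no match
E → match

E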